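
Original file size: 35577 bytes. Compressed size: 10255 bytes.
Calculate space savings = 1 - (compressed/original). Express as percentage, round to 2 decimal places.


ratio = compressed/original = 10255/35577 = 0.288248
savings = 1 - ratio = 1 - 0.288248 = 0.711752
as a percentage: 0.711752 * 100 = 71.18%

Space savings = 1 - 10255/35577 = 71.18%


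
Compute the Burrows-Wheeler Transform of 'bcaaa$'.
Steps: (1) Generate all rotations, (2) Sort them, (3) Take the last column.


Rotations (sorted):
  0: $bcaaa -> last char: a
  1: a$bcaa -> last char: a
  2: aa$bca -> last char: a
  3: aaa$bc -> last char: c
  4: bcaaa$ -> last char: $
  5: caaa$b -> last char: b


BWT = aaac$b


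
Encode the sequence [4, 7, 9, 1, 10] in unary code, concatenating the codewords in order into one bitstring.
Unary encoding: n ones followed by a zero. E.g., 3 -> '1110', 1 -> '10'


Encode each number as n ones followed by a terminating 0:
  4 -> 11110 (5 bits)
  7 -> 11111110 (8 bits)
  9 -> 1111111110 (10 bits)
  1 -> 10 (2 bits)
  10 -> 11111111110 (11 bits)
Total length = 5 + 8 + 10 + 2 + 11 = 36 bits.

Unary([4, 7, 9, 1, 10]) = 111101111111011111111101011111111110 (36 bits)


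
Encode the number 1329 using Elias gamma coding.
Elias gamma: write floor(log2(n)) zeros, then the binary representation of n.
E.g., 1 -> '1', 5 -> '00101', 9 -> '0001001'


num_bits = floor(log2(1329)) + 1 = 11
leading_zeros = num_bits - 1 = 10
binary(1329) = 10100110001

Elias gamma(1329) = '0000000000' + '10100110001' = 000000000010100110001 (21 bits)


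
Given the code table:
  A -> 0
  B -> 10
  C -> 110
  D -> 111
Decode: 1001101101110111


Decoding:
10 -> B
0 -> A
110 -> C
110 -> C
111 -> D
0 -> A
111 -> D


Result: BACCDAD


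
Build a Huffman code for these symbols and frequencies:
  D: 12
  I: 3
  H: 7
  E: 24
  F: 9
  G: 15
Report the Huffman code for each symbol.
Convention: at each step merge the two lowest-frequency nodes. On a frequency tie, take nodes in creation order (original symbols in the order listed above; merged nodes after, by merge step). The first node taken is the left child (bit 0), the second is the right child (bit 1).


Huffman tree construction:
Step 1: Merge I(3) + H(7) = 10
Step 2: Merge F(9) + (I+H)(10) = 19
Step 3: Merge D(12) + G(15) = 27
Step 4: Merge (F+(I+H))(19) + E(24) = 43
Step 5: Merge (D+G)(27) + ((F+(I+H))+E)(43) = 70
Read each symbol's code off the tree from the root (left child = 0, right child = 1).

Codes:
  D: 00 (length 2)
  I: 1010 (length 4)
  H: 1011 (length 4)
  E: 11 (length 2)
  F: 100 (length 3)
  G: 01 (length 2)
Average code length: 169/70 = 2.4143 bits/symbol


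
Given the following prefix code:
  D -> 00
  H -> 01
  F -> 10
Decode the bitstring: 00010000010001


Decoding step by step:
Bits 00 -> D
Bits 01 -> H
Bits 00 -> D
Bits 00 -> D
Bits 01 -> H
Bits 00 -> D
Bits 01 -> H


Decoded message: DHDDHDH


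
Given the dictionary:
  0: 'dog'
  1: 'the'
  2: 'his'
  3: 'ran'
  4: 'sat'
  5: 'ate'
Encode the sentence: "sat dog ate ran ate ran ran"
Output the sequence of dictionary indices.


Look up each word in the dictionary:
  'sat' -> 4
  'dog' -> 0
  'ate' -> 5
  'ran' -> 3
  'ate' -> 5
  'ran' -> 3
  'ran' -> 3

Encoded: [4, 0, 5, 3, 5, 3, 3]


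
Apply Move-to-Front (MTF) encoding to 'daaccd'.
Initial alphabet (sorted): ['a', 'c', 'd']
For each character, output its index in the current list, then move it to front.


MTF encoding:
'd': index 2 in ['a', 'c', 'd'] -> ['d', 'a', 'c']
'a': index 1 in ['d', 'a', 'c'] -> ['a', 'd', 'c']
'a': index 0 in ['a', 'd', 'c'] -> ['a', 'd', 'c']
'c': index 2 in ['a', 'd', 'c'] -> ['c', 'a', 'd']
'c': index 0 in ['c', 'a', 'd'] -> ['c', 'a', 'd']
'd': index 2 in ['c', 'a', 'd'] -> ['d', 'c', 'a']


Output: [2, 1, 0, 2, 0, 2]


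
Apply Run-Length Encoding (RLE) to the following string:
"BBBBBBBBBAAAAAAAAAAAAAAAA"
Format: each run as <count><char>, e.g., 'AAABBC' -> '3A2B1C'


Scanning runs left to right:
  i=0: run of 'B' x 9 -> '9B'
  i=9: run of 'A' x 16 -> '16A'

RLE = 9B16A


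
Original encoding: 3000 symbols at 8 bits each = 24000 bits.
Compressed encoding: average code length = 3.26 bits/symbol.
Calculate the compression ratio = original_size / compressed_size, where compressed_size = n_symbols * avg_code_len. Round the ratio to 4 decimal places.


original_size = n_symbols * orig_bits = 3000 * 8 = 24000 bits
compressed_size = n_symbols * avg_code_len = 3000 * 3.26 = 9780.0 bits
ratio = original_size / compressed_size = 24000 / 9780.0 = 2.454

Compression ratio = 2.454


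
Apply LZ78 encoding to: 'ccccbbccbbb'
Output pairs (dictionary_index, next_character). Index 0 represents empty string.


LZ78 encoding steps:
Dictionary: {0: ''}
Step 1: w='' (idx 0), next='c' -> output (0, 'c'), add 'c' as idx 1
Step 2: w='c' (idx 1), next='c' -> output (1, 'c'), add 'cc' as idx 2
Step 3: w='c' (idx 1), next='b' -> output (1, 'b'), add 'cb' as idx 3
Step 4: w='' (idx 0), next='b' -> output (0, 'b'), add 'b' as idx 4
Step 5: w='cc' (idx 2), next='b' -> output (2, 'b'), add 'ccb' as idx 5
Step 6: w='b' (idx 4), next='b' -> output (4, 'b'), add 'bb' as idx 6


Encoded: [(0, 'c'), (1, 'c'), (1, 'b'), (0, 'b'), (2, 'b'), (4, 'b')]


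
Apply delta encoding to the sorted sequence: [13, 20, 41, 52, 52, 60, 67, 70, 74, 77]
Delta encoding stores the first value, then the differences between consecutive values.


First value: 13
Deltas:
  20 - 13 = 7
  41 - 20 = 21
  52 - 41 = 11
  52 - 52 = 0
  60 - 52 = 8
  67 - 60 = 7
  70 - 67 = 3
  74 - 70 = 4
  77 - 74 = 3


Delta encoded: [13, 7, 21, 11, 0, 8, 7, 3, 4, 3]


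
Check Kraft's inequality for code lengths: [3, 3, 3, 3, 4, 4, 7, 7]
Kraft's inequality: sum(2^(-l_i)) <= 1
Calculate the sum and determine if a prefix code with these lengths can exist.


Sum = 2^(-3) + 2^(-3) + 2^(-3) + 2^(-3) + 2^(-4) + 2^(-4) + 2^(-7) + 2^(-7)
    = 0.125 + 0.125 + 0.125 + 0.125 + 0.0625 + 0.0625 + 0.0078125 + 0.0078125
    = 82/128 = 0.640625
Since 0.640625 <= 1, Kraft's inequality IS satisfied.
A prefix code with these lengths CAN exist.

Kraft sum = 0.640625. Satisfied.


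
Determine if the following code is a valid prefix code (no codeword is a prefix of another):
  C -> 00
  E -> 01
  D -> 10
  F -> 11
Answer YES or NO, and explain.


Checking each pair (does one codeword prefix another?):
  C='00' vs E='01': no prefix
  C='00' vs D='10': no prefix
  C='00' vs F='11': no prefix
  E='01' vs C='00': no prefix
  E='01' vs D='10': no prefix
  E='01' vs F='11': no prefix
  D='10' vs C='00': no prefix
  D='10' vs E='01': no prefix
  D='10' vs F='11': no prefix
  F='11' vs C='00': no prefix
  F='11' vs E='01': no prefix
  F='11' vs D='10': no prefix
No violation found over all pairs.

YES -- this is a valid prefix code. No codeword is a prefix of any other codeword.


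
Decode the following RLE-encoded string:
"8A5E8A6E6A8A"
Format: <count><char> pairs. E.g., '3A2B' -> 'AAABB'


Expanding each <count><char> pair:
  8A -> 'AAAAAAAA'
  5E -> 'EEEEE'
  8A -> 'AAAAAAAA'
  6E -> 'EEEEEE'
  6A -> 'AAAAAA'
  8A -> 'AAAAAAAA'

Decoded = AAAAAAAAEEEEEAAAAAAAAEEEEEEAAAAAAAAAAAAAA


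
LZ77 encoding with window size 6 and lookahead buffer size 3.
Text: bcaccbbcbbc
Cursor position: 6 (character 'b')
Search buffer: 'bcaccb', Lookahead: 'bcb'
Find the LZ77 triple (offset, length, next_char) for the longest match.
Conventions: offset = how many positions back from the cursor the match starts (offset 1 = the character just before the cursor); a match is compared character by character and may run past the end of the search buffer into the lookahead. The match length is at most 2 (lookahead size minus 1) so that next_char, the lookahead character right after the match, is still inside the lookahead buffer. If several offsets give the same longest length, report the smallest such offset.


Try each offset into the search buffer:
  offset=1 (pos 5, char 'b'): match length 1
  offset=2 (pos 4, char 'c'): match length 0
  offset=3 (pos 3, char 'c'): match length 0
  offset=4 (pos 2, char 'a'): match length 0
  offset=5 (pos 1, char 'c'): match length 0
  offset=6 (pos 0, char 'b'): match length 2
Longest match has length 2 at offset 6.
next_char = character at position 6 + 2 = 8 -> 'b'

Best match: offset=6, length=2 (matching 'bc' starting at position 0)
LZ77 triple: (6, 2, 'b')


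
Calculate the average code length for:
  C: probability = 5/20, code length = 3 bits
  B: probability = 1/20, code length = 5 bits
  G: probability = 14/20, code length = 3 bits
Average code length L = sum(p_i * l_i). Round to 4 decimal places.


Weighted contributions p_i * l_i:
  C: (5/20) * 3 = 15/20
  B: (1/20) * 5 = 5/20
  G: (14/20) * 3 = 42/20
Sum = (15 + 5 + 42)/20 = 62/20

L = 62/20 = 3.1000 bits/symbol


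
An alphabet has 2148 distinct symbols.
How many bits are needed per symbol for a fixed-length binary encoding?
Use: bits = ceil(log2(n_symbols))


log2(2148) = 11.0688
Bracket: 2^11 = 2048 < 2148 <= 2^12 = 4096
So ceil(log2(2148)) = 12

bits = ceil(log2(2148)) = ceil(11.0688) = 12 bits


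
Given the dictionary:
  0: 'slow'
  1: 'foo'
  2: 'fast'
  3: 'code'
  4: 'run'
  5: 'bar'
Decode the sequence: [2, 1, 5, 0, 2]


Look up each index in the dictionary:
  2 -> 'fast'
  1 -> 'foo'
  5 -> 'bar'
  0 -> 'slow'
  2 -> 'fast'

Decoded: "fast foo bar slow fast"


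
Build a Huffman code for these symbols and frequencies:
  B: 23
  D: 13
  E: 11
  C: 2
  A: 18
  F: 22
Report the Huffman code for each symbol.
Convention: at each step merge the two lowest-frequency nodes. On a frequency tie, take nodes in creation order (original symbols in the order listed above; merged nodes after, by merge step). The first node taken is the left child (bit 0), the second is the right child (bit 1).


Huffman tree construction:
Step 1: Merge C(2) + E(11) = 13
Step 2: Merge D(13) + (C+E)(13) = 26
Step 3: Merge A(18) + F(22) = 40
Step 4: Merge B(23) + (D+(C+E))(26) = 49
Step 5: Merge (A+F)(40) + (B+(D+(C+E)))(49) = 89
Read each symbol's code off the tree from the root (left child = 0, right child = 1).

Codes:
  B: 10 (length 2)
  D: 110 (length 3)
  E: 1111 (length 4)
  C: 1110 (length 4)
  A: 00 (length 2)
  F: 01 (length 2)
Average code length: 217/89 = 2.4382 bits/symbol


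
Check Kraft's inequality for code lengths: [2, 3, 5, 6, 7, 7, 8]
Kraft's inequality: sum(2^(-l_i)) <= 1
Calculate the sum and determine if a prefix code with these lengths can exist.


Sum = 2^(-2) + 2^(-3) + 2^(-5) + 2^(-6) + 2^(-7) + 2^(-7) + 2^(-8)
    = 0.25 + 0.125 + 0.03125 + 0.015625 + 0.0078125 + 0.0078125 + 0.00390625
    = 113/256 = 0.44140625
Since 0.44140625 <= 1, Kraft's inequality IS satisfied.
A prefix code with these lengths CAN exist.

Kraft sum = 0.44140625. Satisfied.


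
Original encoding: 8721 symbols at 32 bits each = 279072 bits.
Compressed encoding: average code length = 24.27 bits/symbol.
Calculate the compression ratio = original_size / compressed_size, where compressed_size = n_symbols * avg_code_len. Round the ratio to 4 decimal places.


original_size = n_symbols * orig_bits = 8721 * 32 = 279072 bits
compressed_size = n_symbols * avg_code_len = 8721 * 24.27 = 211658.67 bits
ratio = original_size / compressed_size = 279072 / 211658.67 = 1.3185

Compression ratio = 1.3185


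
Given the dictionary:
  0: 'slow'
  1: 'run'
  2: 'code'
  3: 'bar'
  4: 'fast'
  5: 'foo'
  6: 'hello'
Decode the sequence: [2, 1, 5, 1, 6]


Look up each index in the dictionary:
  2 -> 'code'
  1 -> 'run'
  5 -> 'foo'
  1 -> 'run'
  6 -> 'hello'

Decoded: "code run foo run hello"


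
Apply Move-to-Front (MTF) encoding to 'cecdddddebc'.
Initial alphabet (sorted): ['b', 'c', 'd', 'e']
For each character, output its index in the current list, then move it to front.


MTF encoding:
'c': index 1 in ['b', 'c', 'd', 'e'] -> ['c', 'b', 'd', 'e']
'e': index 3 in ['c', 'b', 'd', 'e'] -> ['e', 'c', 'b', 'd']
'c': index 1 in ['e', 'c', 'b', 'd'] -> ['c', 'e', 'b', 'd']
'd': index 3 in ['c', 'e', 'b', 'd'] -> ['d', 'c', 'e', 'b']
'd': index 0 in ['d', 'c', 'e', 'b'] -> ['d', 'c', 'e', 'b']
'd': index 0 in ['d', 'c', 'e', 'b'] -> ['d', 'c', 'e', 'b']
'd': index 0 in ['d', 'c', 'e', 'b'] -> ['d', 'c', 'e', 'b']
'd': index 0 in ['d', 'c', 'e', 'b'] -> ['d', 'c', 'e', 'b']
'e': index 2 in ['d', 'c', 'e', 'b'] -> ['e', 'd', 'c', 'b']
'b': index 3 in ['e', 'd', 'c', 'b'] -> ['b', 'e', 'd', 'c']
'c': index 3 in ['b', 'e', 'd', 'c'] -> ['c', 'b', 'e', 'd']


Output: [1, 3, 1, 3, 0, 0, 0, 0, 2, 3, 3]


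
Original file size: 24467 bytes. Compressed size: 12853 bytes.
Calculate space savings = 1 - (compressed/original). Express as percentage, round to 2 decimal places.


ratio = compressed/original = 12853/24467 = 0.52532
savings = 1 - ratio = 1 - 0.52532 = 0.47468
as a percentage: 0.47468 * 100 = 47.47%

Space savings = 1 - 12853/24467 = 47.47%


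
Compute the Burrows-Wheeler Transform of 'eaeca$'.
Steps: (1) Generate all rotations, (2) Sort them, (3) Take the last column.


Rotations (sorted):
  0: $eaeca -> last char: a
  1: a$eaec -> last char: c
  2: aeca$e -> last char: e
  3: ca$eae -> last char: e
  4: eaeca$ -> last char: $
  5: eca$ea -> last char: a


BWT = acee$a


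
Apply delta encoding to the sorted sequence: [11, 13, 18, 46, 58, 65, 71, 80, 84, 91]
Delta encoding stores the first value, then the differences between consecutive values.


First value: 11
Deltas:
  13 - 11 = 2
  18 - 13 = 5
  46 - 18 = 28
  58 - 46 = 12
  65 - 58 = 7
  71 - 65 = 6
  80 - 71 = 9
  84 - 80 = 4
  91 - 84 = 7


Delta encoded: [11, 2, 5, 28, 12, 7, 6, 9, 4, 7]


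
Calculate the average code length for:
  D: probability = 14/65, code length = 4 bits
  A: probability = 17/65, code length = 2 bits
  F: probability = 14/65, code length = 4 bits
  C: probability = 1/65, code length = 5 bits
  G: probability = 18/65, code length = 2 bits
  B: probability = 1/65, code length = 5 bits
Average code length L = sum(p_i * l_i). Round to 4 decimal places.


Weighted contributions p_i * l_i:
  D: (14/65) * 4 = 56/65
  A: (17/65) * 2 = 34/65
  F: (14/65) * 4 = 56/65
  C: (1/65) * 5 = 5/65
  G: (18/65) * 2 = 36/65
  B: (1/65) * 5 = 5/65
Sum = (56 + 34 + 56 + 5 + 36 + 5)/65 = 192/65

L = 192/65 = 2.9538 bits/symbol


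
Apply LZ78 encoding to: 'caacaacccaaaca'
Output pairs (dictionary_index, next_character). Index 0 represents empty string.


LZ78 encoding steps:
Dictionary: {0: ''}
Step 1: w='' (idx 0), next='c' -> output (0, 'c'), add 'c' as idx 1
Step 2: w='' (idx 0), next='a' -> output (0, 'a'), add 'a' as idx 2
Step 3: w='a' (idx 2), next='c' -> output (2, 'c'), add 'ac' as idx 3
Step 4: w='a' (idx 2), next='a' -> output (2, 'a'), add 'aa' as idx 4
Step 5: w='c' (idx 1), next='c' -> output (1, 'c'), add 'cc' as idx 5
Step 6: w='c' (idx 1), next='a' -> output (1, 'a'), add 'ca' as idx 6
Step 7: w='aa' (idx 4), next='c' -> output (4, 'c'), add 'aac' as idx 7
Step 8: w='a' (idx 2), end of input -> output (2, '')


Encoded: [(0, 'c'), (0, 'a'), (2, 'c'), (2, 'a'), (1, 'c'), (1, 'a'), (4, 'c'), (2, '')]


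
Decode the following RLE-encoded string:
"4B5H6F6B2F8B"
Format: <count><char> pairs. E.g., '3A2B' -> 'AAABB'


Expanding each <count><char> pair:
  4B -> 'BBBB'
  5H -> 'HHHHH'
  6F -> 'FFFFFF'
  6B -> 'BBBBBB'
  2F -> 'FF'
  8B -> 'BBBBBBBB'

Decoded = BBBBHHHHHFFFFFFBBBBBBFFBBBBBBBB


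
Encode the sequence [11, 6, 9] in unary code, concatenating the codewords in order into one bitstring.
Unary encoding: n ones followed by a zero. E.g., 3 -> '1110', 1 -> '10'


Encode each number as n ones followed by a terminating 0:
  11 -> 111111111110 (12 bits)
  6 -> 1111110 (7 bits)
  9 -> 1111111110 (10 bits)
Total length = 12 + 7 + 10 = 29 bits.

Unary([11, 6, 9]) = 11111111111011111101111111110 (29 bits)


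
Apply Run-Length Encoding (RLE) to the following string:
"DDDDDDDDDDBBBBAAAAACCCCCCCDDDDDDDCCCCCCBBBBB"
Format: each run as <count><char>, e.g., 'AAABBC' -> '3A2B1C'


Scanning runs left to right:
  i=0: run of 'D' x 10 -> '10D'
  i=10: run of 'B' x 4 -> '4B'
  i=14: run of 'A' x 5 -> '5A'
  i=19: run of 'C' x 7 -> '7C'
  i=26: run of 'D' x 7 -> '7D'
  i=33: run of 'C' x 6 -> '6C'
  i=39: run of 'B' x 5 -> '5B'

RLE = 10D4B5A7C7D6C5B


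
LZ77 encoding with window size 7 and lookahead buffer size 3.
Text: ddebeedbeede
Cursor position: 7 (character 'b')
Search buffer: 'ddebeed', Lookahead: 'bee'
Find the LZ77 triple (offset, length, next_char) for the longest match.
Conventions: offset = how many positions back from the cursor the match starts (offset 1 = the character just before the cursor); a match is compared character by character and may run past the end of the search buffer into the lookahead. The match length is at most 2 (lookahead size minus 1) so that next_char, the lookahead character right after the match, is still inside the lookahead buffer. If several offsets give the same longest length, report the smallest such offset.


Try each offset into the search buffer:
  offset=1 (pos 6, char 'd'): match length 0
  offset=2 (pos 5, char 'e'): match length 0
  offset=3 (pos 4, char 'e'): match length 0
  offset=4 (pos 3, char 'b'): match length 2
  offset=5 (pos 2, char 'e'): match length 0
  offset=6 (pos 1, char 'd'): match length 0
  offset=7 (pos 0, char 'd'): match length 0
Longest match has length 2 at offset 4.
next_char = character at position 7 + 2 = 9 -> 'e'

Best match: offset=4, length=2 (matching 'be' starting at position 3)
LZ77 triple: (4, 2, 'e')


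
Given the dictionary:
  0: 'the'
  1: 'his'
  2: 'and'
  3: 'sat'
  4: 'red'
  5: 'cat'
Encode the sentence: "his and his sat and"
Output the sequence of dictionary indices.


Look up each word in the dictionary:
  'his' -> 1
  'and' -> 2
  'his' -> 1
  'sat' -> 3
  'and' -> 2

Encoded: [1, 2, 1, 3, 2]


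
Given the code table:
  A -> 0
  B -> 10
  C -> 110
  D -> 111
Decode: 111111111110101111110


Decoding:
111 -> D
111 -> D
111 -> D
110 -> C
10 -> B
111 -> D
111 -> D
0 -> A


Result: DDDCBDDA


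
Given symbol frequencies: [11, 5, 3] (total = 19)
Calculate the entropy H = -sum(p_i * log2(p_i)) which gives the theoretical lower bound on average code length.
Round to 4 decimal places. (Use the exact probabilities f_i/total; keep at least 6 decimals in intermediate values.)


Per-symbol terms -p_i * log2(p_i) with p_i = f_i/19:
  p = 11/19 = 0.578947: log2(p) = -0.788496, -p*log2(p) = 0.456498
  p = 5/19 = 0.263158: log2(p) = -1.925999, -p*log2(p) = 0.506842
  p = 3/19 = 0.157895: log2(p) = -2.662965, -p*log2(p) = 0.420468
H = 0.456498 + 0.506842 + 0.420468 = 1.383808

H = 1.3838 bits/symbol


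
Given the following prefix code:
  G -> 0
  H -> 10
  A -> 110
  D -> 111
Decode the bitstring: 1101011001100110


Decoding step by step:
Bits 110 -> A
Bits 10 -> H
Bits 110 -> A
Bits 0 -> G
Bits 110 -> A
Bits 0 -> G
Bits 110 -> A


Decoded message: AHAGAGA


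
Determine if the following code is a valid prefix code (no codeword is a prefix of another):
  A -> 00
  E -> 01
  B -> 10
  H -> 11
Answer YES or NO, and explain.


Checking each pair (does one codeword prefix another?):
  A='00' vs E='01': no prefix
  A='00' vs B='10': no prefix
  A='00' vs H='11': no prefix
  E='01' vs A='00': no prefix
  E='01' vs B='10': no prefix
  E='01' vs H='11': no prefix
  B='10' vs A='00': no prefix
  B='10' vs E='01': no prefix
  B='10' vs H='11': no prefix
  H='11' vs A='00': no prefix
  H='11' vs E='01': no prefix
  H='11' vs B='10': no prefix
No violation found over all pairs.

YES -- this is a valid prefix code. No codeword is a prefix of any other codeword.


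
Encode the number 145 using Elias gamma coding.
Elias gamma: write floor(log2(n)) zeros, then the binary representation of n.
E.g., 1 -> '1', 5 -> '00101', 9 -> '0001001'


num_bits = floor(log2(145)) + 1 = 8
leading_zeros = num_bits - 1 = 7
binary(145) = 10010001

Elias gamma(145) = '0000000' + '10010001' = 000000010010001 (15 bits)


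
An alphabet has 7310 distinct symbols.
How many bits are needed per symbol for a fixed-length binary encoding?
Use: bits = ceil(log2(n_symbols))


log2(7310) = 12.8357
Bracket: 2^12 = 4096 < 7310 <= 2^13 = 8192
So ceil(log2(7310)) = 13

bits = ceil(log2(7310)) = ceil(12.8357) = 13 bits


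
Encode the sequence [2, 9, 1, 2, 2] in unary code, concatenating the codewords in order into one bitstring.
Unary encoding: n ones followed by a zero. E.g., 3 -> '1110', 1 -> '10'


Encode each number as n ones followed by a terminating 0:
  2 -> 110 (3 bits)
  9 -> 1111111110 (10 bits)
  1 -> 10 (2 bits)
  2 -> 110 (3 bits)
  2 -> 110 (3 bits)
Total length = 3 + 10 + 2 + 3 + 3 = 21 bits.

Unary([2, 9, 1, 2, 2]) = 110111111111010110110 (21 bits)


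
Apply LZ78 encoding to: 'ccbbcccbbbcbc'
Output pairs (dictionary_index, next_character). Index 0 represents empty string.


LZ78 encoding steps:
Dictionary: {0: ''}
Step 1: w='' (idx 0), next='c' -> output (0, 'c'), add 'c' as idx 1
Step 2: w='c' (idx 1), next='b' -> output (1, 'b'), add 'cb' as idx 2
Step 3: w='' (idx 0), next='b' -> output (0, 'b'), add 'b' as idx 3
Step 4: w='c' (idx 1), next='c' -> output (1, 'c'), add 'cc' as idx 4
Step 5: w='cb' (idx 2), next='b' -> output (2, 'b'), add 'cbb' as idx 5
Step 6: w='b' (idx 3), next='c' -> output (3, 'c'), add 'bc' as idx 6
Step 7: w='bc' (idx 6), end of input -> output (6, '')


Encoded: [(0, 'c'), (1, 'b'), (0, 'b'), (1, 'c'), (2, 'b'), (3, 'c'), (6, '')]


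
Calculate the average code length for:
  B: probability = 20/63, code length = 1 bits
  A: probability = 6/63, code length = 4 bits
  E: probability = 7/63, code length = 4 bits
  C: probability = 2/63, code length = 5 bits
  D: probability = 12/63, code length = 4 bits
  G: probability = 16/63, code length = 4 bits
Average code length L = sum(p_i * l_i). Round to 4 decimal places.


Weighted contributions p_i * l_i:
  B: (20/63) * 1 = 20/63
  A: (6/63) * 4 = 24/63
  E: (7/63) * 4 = 28/63
  C: (2/63) * 5 = 10/63
  D: (12/63) * 4 = 48/63
  G: (16/63) * 4 = 64/63
Sum = (20 + 24 + 28 + 10 + 48 + 64)/63 = 194/63

L = 194/63 = 3.0794 bits/symbol


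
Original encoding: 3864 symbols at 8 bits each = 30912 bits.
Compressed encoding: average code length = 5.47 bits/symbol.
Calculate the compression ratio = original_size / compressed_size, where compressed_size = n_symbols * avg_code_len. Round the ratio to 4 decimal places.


original_size = n_symbols * orig_bits = 3864 * 8 = 30912 bits
compressed_size = n_symbols * avg_code_len = 3864 * 5.47 = 21136.08 bits
ratio = original_size / compressed_size = 30912 / 21136.08 = 1.4625

Compression ratio = 1.4625


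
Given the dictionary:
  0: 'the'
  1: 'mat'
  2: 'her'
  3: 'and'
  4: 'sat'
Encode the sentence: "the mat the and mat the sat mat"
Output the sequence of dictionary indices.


Look up each word in the dictionary:
  'the' -> 0
  'mat' -> 1
  'the' -> 0
  'and' -> 3
  'mat' -> 1
  'the' -> 0
  'sat' -> 4
  'mat' -> 1

Encoded: [0, 1, 0, 3, 1, 0, 4, 1]


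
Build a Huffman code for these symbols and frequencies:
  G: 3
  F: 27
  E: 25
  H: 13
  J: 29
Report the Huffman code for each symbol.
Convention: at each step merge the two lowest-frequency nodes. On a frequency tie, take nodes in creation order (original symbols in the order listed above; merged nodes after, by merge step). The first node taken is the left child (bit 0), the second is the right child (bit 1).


Huffman tree construction:
Step 1: Merge G(3) + H(13) = 16
Step 2: Merge (G+H)(16) + E(25) = 41
Step 3: Merge F(27) + J(29) = 56
Step 4: Merge ((G+H)+E)(41) + (F+J)(56) = 97
Read each symbol's code off the tree from the root (left child = 0, right child = 1).

Codes:
  G: 000 (length 3)
  F: 10 (length 2)
  E: 01 (length 2)
  H: 001 (length 3)
  J: 11 (length 2)
Average code length: 210/97 = 2.1649 bits/symbol


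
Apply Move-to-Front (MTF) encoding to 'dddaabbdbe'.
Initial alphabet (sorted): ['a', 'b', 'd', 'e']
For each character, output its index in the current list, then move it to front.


MTF encoding:
'd': index 2 in ['a', 'b', 'd', 'e'] -> ['d', 'a', 'b', 'e']
'd': index 0 in ['d', 'a', 'b', 'e'] -> ['d', 'a', 'b', 'e']
'd': index 0 in ['d', 'a', 'b', 'e'] -> ['d', 'a', 'b', 'e']
'a': index 1 in ['d', 'a', 'b', 'e'] -> ['a', 'd', 'b', 'e']
'a': index 0 in ['a', 'd', 'b', 'e'] -> ['a', 'd', 'b', 'e']
'b': index 2 in ['a', 'd', 'b', 'e'] -> ['b', 'a', 'd', 'e']
'b': index 0 in ['b', 'a', 'd', 'e'] -> ['b', 'a', 'd', 'e']
'd': index 2 in ['b', 'a', 'd', 'e'] -> ['d', 'b', 'a', 'e']
'b': index 1 in ['d', 'b', 'a', 'e'] -> ['b', 'd', 'a', 'e']
'e': index 3 in ['b', 'd', 'a', 'e'] -> ['e', 'b', 'd', 'a']


Output: [2, 0, 0, 1, 0, 2, 0, 2, 1, 3]


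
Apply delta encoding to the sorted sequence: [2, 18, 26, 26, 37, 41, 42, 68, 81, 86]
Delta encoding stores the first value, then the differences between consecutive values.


First value: 2
Deltas:
  18 - 2 = 16
  26 - 18 = 8
  26 - 26 = 0
  37 - 26 = 11
  41 - 37 = 4
  42 - 41 = 1
  68 - 42 = 26
  81 - 68 = 13
  86 - 81 = 5


Delta encoded: [2, 16, 8, 0, 11, 4, 1, 26, 13, 5]


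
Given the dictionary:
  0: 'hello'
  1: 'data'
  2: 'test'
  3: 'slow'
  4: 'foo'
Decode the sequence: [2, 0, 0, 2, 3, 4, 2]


Look up each index in the dictionary:
  2 -> 'test'
  0 -> 'hello'
  0 -> 'hello'
  2 -> 'test'
  3 -> 'slow'
  4 -> 'foo'
  2 -> 'test'

Decoded: "test hello hello test slow foo test"


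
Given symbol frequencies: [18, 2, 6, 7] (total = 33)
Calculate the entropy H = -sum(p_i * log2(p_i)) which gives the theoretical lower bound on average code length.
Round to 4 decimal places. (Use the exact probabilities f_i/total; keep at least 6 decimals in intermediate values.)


Per-symbol terms -p_i * log2(p_i) with p_i = f_i/33:
  p = 18/33 = 0.545455: log2(p) = -0.874469, -p*log2(p) = 0.476983
  p = 2/33 = 0.060606: log2(p) = -4.044394, -p*log2(p) = 0.245115
  p = 6/33 = 0.181818: log2(p) = -2.459432, -p*log2(p) = 0.447169
  p = 7/33 = 0.212121: log2(p) = -2.237039, -p*log2(p) = 0.474523
H = 0.476983 + 0.245115 + 0.447169 + 0.474523 = 1.643790

H = 1.6438 bits/symbol


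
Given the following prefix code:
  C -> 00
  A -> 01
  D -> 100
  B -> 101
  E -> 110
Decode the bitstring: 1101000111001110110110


Decoding step by step:
Bits 110 -> E
Bits 100 -> D
Bits 01 -> A
Bits 110 -> E
Bits 01 -> A
Bits 110 -> E
Bits 110 -> E
Bits 110 -> E


Decoded message: EDAEAEEE


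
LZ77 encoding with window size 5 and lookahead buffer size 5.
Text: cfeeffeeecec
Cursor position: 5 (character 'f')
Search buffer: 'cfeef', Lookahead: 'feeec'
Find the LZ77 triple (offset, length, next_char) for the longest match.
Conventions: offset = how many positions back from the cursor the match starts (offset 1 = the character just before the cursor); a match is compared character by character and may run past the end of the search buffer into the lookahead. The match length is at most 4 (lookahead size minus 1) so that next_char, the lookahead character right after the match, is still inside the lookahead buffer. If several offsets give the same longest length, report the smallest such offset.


Try each offset into the search buffer:
  offset=1 (pos 4, char 'f'): match length 1
  offset=2 (pos 3, char 'e'): match length 0
  offset=3 (pos 2, char 'e'): match length 0
  offset=4 (pos 1, char 'f'): match length 3
  offset=5 (pos 0, char 'c'): match length 0
Longest match has length 3 at offset 4.
next_char = character at position 5 + 3 = 8 -> 'e'

Best match: offset=4, length=3 (matching 'fee' starting at position 1)
LZ77 triple: (4, 3, 'e')


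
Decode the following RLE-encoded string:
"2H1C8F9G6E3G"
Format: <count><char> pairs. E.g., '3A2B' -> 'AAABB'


Expanding each <count><char> pair:
  2H -> 'HH'
  1C -> 'C'
  8F -> 'FFFFFFFF'
  9G -> 'GGGGGGGGG'
  6E -> 'EEEEEE'
  3G -> 'GGG'

Decoded = HHCFFFFFFFFGGGGGGGGGEEEEEEGGG


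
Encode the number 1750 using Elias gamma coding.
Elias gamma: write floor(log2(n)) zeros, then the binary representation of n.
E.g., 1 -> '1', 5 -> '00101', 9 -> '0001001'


num_bits = floor(log2(1750)) + 1 = 11
leading_zeros = num_bits - 1 = 10
binary(1750) = 11011010110

Elias gamma(1750) = '0000000000' + '11011010110' = 000000000011011010110 (21 bits)


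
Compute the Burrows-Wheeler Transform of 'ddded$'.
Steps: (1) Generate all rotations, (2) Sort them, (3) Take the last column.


Rotations (sorted):
  0: $ddded -> last char: d
  1: d$ddde -> last char: e
  2: ddded$ -> last char: $
  3: dded$d -> last char: d
  4: ded$dd -> last char: d
  5: ed$ddd -> last char: d


BWT = de$ddd


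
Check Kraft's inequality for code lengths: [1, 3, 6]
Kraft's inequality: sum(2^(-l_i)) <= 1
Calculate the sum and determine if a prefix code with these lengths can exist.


Sum = 2^(-1) + 2^(-3) + 2^(-6)
    = 0.5 + 0.125 + 0.015625
    = 41/64 = 0.640625
Since 0.640625 <= 1, Kraft's inequality IS satisfied.
A prefix code with these lengths CAN exist.

Kraft sum = 0.640625. Satisfied.


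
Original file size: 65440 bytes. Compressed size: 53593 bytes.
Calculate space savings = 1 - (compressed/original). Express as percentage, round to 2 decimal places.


ratio = compressed/original = 53593/65440 = 0.818964
savings = 1 - ratio = 1 - 0.818964 = 0.181036
as a percentage: 0.181036 * 100 = 18.1%

Space savings = 1 - 53593/65440 = 18.1%


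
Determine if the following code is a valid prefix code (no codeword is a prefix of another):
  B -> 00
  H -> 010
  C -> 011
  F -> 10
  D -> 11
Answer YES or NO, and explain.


Checking each pair (does one codeword prefix another?):
  B='00' vs H='010': no prefix
  B='00' vs C='011': no prefix
  B='00' vs F='10': no prefix
  B='00' vs D='11': no prefix
  H='010' vs B='00': no prefix
  H='010' vs C='011': no prefix
  H='010' vs F='10': no prefix
  H='010' vs D='11': no prefix
  C='011' vs B='00': no prefix
  C='011' vs H='010': no prefix
  C='011' vs F='10': no prefix
  C='011' vs D='11': no prefix
  F='10' vs B='00': no prefix
  F='10' vs H='010': no prefix
  F='10' vs C='011': no prefix
  F='10' vs D='11': no prefix
  D='11' vs B='00': no prefix
  D='11' vs H='010': no prefix
  D='11' vs C='011': no prefix
  D='11' vs F='10': no prefix
No violation found over all pairs.

YES -- this is a valid prefix code. No codeword is a prefix of any other codeword.


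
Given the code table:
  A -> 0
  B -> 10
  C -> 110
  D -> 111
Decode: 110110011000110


Decoding:
110 -> C
110 -> C
0 -> A
110 -> C
0 -> A
0 -> A
110 -> C


Result: CCACAAC


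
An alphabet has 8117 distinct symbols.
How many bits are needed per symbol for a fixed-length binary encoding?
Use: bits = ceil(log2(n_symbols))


log2(8117) = 12.9867
Bracket: 2^12 = 4096 < 8117 <= 2^13 = 8192
So ceil(log2(8117)) = 13

bits = ceil(log2(8117)) = ceil(12.9867) = 13 bits


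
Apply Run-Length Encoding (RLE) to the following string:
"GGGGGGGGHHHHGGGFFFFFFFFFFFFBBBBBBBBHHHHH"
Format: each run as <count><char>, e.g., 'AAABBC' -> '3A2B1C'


Scanning runs left to right:
  i=0: run of 'G' x 8 -> '8G'
  i=8: run of 'H' x 4 -> '4H'
  i=12: run of 'G' x 3 -> '3G'
  i=15: run of 'F' x 12 -> '12F'
  i=27: run of 'B' x 8 -> '8B'
  i=35: run of 'H' x 5 -> '5H'

RLE = 8G4H3G12F8B5H


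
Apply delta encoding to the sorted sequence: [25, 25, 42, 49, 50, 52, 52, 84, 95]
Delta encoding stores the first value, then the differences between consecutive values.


First value: 25
Deltas:
  25 - 25 = 0
  42 - 25 = 17
  49 - 42 = 7
  50 - 49 = 1
  52 - 50 = 2
  52 - 52 = 0
  84 - 52 = 32
  95 - 84 = 11


Delta encoded: [25, 0, 17, 7, 1, 2, 0, 32, 11]


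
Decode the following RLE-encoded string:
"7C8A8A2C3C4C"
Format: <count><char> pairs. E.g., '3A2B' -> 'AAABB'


Expanding each <count><char> pair:
  7C -> 'CCCCCCC'
  8A -> 'AAAAAAAA'
  8A -> 'AAAAAAAA'
  2C -> 'CC'
  3C -> 'CCC'
  4C -> 'CCCC'

Decoded = CCCCCCCAAAAAAAAAAAAAAAACCCCCCCCC


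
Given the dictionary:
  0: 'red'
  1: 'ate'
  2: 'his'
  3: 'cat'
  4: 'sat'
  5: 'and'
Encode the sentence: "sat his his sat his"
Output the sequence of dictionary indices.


Look up each word in the dictionary:
  'sat' -> 4
  'his' -> 2
  'his' -> 2
  'sat' -> 4
  'his' -> 2

Encoded: [4, 2, 2, 4, 2]


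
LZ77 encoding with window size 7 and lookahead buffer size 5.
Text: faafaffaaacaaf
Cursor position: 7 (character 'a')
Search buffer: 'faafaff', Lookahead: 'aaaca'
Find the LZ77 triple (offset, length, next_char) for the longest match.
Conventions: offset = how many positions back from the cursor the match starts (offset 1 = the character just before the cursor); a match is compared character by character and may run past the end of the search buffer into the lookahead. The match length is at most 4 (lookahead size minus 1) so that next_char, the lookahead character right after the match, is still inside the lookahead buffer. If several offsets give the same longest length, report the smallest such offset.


Try each offset into the search buffer:
  offset=1 (pos 6, char 'f'): match length 0
  offset=2 (pos 5, char 'f'): match length 0
  offset=3 (pos 4, char 'a'): match length 1
  offset=4 (pos 3, char 'f'): match length 0
  offset=5 (pos 2, char 'a'): match length 1
  offset=6 (pos 1, char 'a'): match length 2
  offset=7 (pos 0, char 'f'): match length 0
Longest match has length 2 at offset 6.
next_char = character at position 7 + 2 = 9 -> 'a'

Best match: offset=6, length=2 (matching 'aa' starting at position 1)
LZ77 triple: (6, 2, 'a')


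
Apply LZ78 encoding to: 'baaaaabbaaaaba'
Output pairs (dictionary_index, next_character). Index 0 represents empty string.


LZ78 encoding steps:
Dictionary: {0: ''}
Step 1: w='' (idx 0), next='b' -> output (0, 'b'), add 'b' as idx 1
Step 2: w='' (idx 0), next='a' -> output (0, 'a'), add 'a' as idx 2
Step 3: w='a' (idx 2), next='a' -> output (2, 'a'), add 'aa' as idx 3
Step 4: w='aa' (idx 3), next='b' -> output (3, 'b'), add 'aab' as idx 4
Step 5: w='b' (idx 1), next='a' -> output (1, 'a'), add 'ba' as idx 5
Step 6: w='aa' (idx 3), next='a' -> output (3, 'a'), add 'aaa' as idx 6
Step 7: w='ba' (idx 5), end of input -> output (5, '')


Encoded: [(0, 'b'), (0, 'a'), (2, 'a'), (3, 'b'), (1, 'a'), (3, 'a'), (5, '')]


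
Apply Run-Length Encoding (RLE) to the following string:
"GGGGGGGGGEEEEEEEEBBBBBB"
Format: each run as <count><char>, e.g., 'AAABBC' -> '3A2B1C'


Scanning runs left to right:
  i=0: run of 'G' x 9 -> '9G'
  i=9: run of 'E' x 8 -> '8E'
  i=17: run of 'B' x 6 -> '6B'

RLE = 9G8E6B


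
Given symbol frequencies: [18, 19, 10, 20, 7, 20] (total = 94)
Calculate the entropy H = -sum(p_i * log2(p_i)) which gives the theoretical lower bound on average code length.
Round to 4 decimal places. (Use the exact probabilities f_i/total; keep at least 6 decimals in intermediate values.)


Per-symbol terms -p_i * log2(p_i) with p_i = f_i/94:
  p = 18/94 = 0.191489: log2(p) = -2.384664, -p*log2(p) = 0.456638
  p = 19/94 = 0.202128: log2(p) = -2.306661, -p*log2(p) = 0.466240
  p = 10/94 = 0.106383: log2(p) = -3.232661, -p*log2(p) = 0.343900
  p = 20/94 = 0.212766: log2(p) = -2.232661, -p*log2(p) = 0.475034
  p = 7/94 = 0.074468: log2(p) = -3.747234, -p*log2(p) = 0.279049
  p = 20/94 = 0.212766: log2(p) = -2.232661, -p*log2(p) = 0.475034
H = 0.456638 + 0.466240 + 0.343900 + 0.475034 + 0.279049 + 0.475034 = 2.495895

H = 2.4959 bits/symbol


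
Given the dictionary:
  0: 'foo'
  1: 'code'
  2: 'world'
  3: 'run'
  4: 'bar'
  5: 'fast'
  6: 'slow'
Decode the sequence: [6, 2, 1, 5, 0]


Look up each index in the dictionary:
  6 -> 'slow'
  2 -> 'world'
  1 -> 'code'
  5 -> 'fast'
  0 -> 'foo'

Decoded: "slow world code fast foo"


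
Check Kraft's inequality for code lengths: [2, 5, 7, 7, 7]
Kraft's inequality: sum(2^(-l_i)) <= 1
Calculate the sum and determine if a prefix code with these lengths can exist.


Sum = 2^(-2) + 2^(-5) + 2^(-7) + 2^(-7) + 2^(-7)
    = 0.25 + 0.03125 + 0.0078125 + 0.0078125 + 0.0078125
    = 39/128 = 0.3046875
Since 0.3046875 <= 1, Kraft's inequality IS satisfied.
A prefix code with these lengths CAN exist.

Kraft sum = 0.3046875. Satisfied.


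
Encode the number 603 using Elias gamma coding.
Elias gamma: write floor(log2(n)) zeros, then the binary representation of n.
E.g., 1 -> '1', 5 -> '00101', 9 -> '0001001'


num_bits = floor(log2(603)) + 1 = 10
leading_zeros = num_bits - 1 = 9
binary(603) = 1001011011

Elias gamma(603) = '000000000' + '1001011011' = 0000000001001011011 (19 bits)


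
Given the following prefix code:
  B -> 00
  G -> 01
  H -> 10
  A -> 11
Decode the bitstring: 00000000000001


Decoding step by step:
Bits 00 -> B
Bits 00 -> B
Bits 00 -> B
Bits 00 -> B
Bits 00 -> B
Bits 00 -> B
Bits 01 -> G


Decoded message: BBBBBBG


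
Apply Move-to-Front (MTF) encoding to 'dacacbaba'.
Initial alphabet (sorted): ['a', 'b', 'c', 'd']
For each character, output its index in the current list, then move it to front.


MTF encoding:
'd': index 3 in ['a', 'b', 'c', 'd'] -> ['d', 'a', 'b', 'c']
'a': index 1 in ['d', 'a', 'b', 'c'] -> ['a', 'd', 'b', 'c']
'c': index 3 in ['a', 'd', 'b', 'c'] -> ['c', 'a', 'd', 'b']
'a': index 1 in ['c', 'a', 'd', 'b'] -> ['a', 'c', 'd', 'b']
'c': index 1 in ['a', 'c', 'd', 'b'] -> ['c', 'a', 'd', 'b']
'b': index 3 in ['c', 'a', 'd', 'b'] -> ['b', 'c', 'a', 'd']
'a': index 2 in ['b', 'c', 'a', 'd'] -> ['a', 'b', 'c', 'd']
'b': index 1 in ['a', 'b', 'c', 'd'] -> ['b', 'a', 'c', 'd']
'a': index 1 in ['b', 'a', 'c', 'd'] -> ['a', 'b', 'c', 'd']


Output: [3, 1, 3, 1, 1, 3, 2, 1, 1]


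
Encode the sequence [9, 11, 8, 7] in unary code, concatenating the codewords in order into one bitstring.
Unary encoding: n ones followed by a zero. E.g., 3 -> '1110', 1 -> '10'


Encode each number as n ones followed by a terminating 0:
  9 -> 1111111110 (10 bits)
  11 -> 111111111110 (12 bits)
  8 -> 111111110 (9 bits)
  7 -> 11111110 (8 bits)
Total length = 10 + 12 + 9 + 8 = 39 bits.

Unary([9, 11, 8, 7]) = 111111111011111111111011111111011111110 (39 bits)


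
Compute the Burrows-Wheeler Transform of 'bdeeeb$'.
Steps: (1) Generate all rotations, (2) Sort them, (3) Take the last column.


Rotations (sorted):
  0: $bdeeeb -> last char: b
  1: b$bdeee -> last char: e
  2: bdeeeb$ -> last char: $
  3: deeeb$b -> last char: b
  4: eb$bdee -> last char: e
  5: eeb$bde -> last char: e
  6: eeeb$bd -> last char: d


BWT = be$beed


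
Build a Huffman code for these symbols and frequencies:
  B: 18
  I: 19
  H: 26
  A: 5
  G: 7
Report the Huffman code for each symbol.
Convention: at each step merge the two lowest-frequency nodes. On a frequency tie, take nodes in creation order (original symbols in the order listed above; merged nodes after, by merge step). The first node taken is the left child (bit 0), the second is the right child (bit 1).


Huffman tree construction:
Step 1: Merge A(5) + G(7) = 12
Step 2: Merge (A+G)(12) + B(18) = 30
Step 3: Merge I(19) + H(26) = 45
Step 4: Merge ((A+G)+B)(30) + (I+H)(45) = 75
Read each symbol's code off the tree from the root (left child = 0, right child = 1).

Codes:
  B: 01 (length 2)
  I: 10 (length 2)
  H: 11 (length 2)
  A: 000 (length 3)
  G: 001 (length 3)
Average code length: 162/75 = 2.1600 bits/symbol


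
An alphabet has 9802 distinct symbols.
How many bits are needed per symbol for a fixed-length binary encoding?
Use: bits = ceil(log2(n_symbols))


log2(9802) = 13.2589
Bracket: 2^13 = 8192 < 9802 <= 2^14 = 16384
So ceil(log2(9802)) = 14

bits = ceil(log2(9802)) = ceil(13.2589) = 14 bits


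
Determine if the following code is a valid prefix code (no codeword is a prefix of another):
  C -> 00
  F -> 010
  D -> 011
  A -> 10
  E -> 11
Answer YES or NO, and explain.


Checking each pair (does one codeword prefix another?):
  C='00' vs F='010': no prefix
  C='00' vs D='011': no prefix
  C='00' vs A='10': no prefix
  C='00' vs E='11': no prefix
  F='010' vs C='00': no prefix
  F='010' vs D='011': no prefix
  F='010' vs A='10': no prefix
  F='010' vs E='11': no prefix
  D='011' vs C='00': no prefix
  D='011' vs F='010': no prefix
  D='011' vs A='10': no prefix
  D='011' vs E='11': no prefix
  A='10' vs C='00': no prefix
  A='10' vs F='010': no prefix
  A='10' vs D='011': no prefix
  A='10' vs E='11': no prefix
  E='11' vs C='00': no prefix
  E='11' vs F='010': no prefix
  E='11' vs D='011': no prefix
  E='11' vs A='10': no prefix
No violation found over all pairs.

YES -- this is a valid prefix code. No codeword is a prefix of any other codeword.
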